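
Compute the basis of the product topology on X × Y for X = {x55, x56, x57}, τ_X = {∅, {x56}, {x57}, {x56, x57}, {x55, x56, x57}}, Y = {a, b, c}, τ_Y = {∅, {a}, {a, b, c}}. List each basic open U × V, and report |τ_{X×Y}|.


Basis B = {∅ × ∅, {x56} × {a}, {x57} × {a}, {x56, x57} × {a}, {x55, x56, x57} × {a}, {x56} × {a, b, c}, {x57} × {a, b, c}, {x56, x57} × {a, b, c}, {x55, x56, x57} × {a, b, c}}; |τ_{X×Y}| = 14.

Enumerate products U × V with U ∈ τ_X, V ∈ τ_Y (deduplicated):
  ∅ × ∅ = {} (∅)
  {x56} × {a} = {(x56,a)}
  {x57} × {a} = {(x57,a)}
  {x56, x57} × {a} = {(x56,a), (x57,a)}
  {x55, x56, x57} × {a} = {(x55,a), (x56,a), (x57,a)}
  {x56} × {a, b, c} = {(x56,a), (x56,b), (x56,c)}
  {x57} × {a, b, c} = {(x57,a), (x57,b), (x57,c)}
  {x56, x57} × {a, b, c} = {(x56,a), (x56,b), (x56,c), (x57,a), (x57,b), (x57,c)}
  {x55, x56, x57} × {a, b, c} = {(x55,a), (x55,b), (x55,c), (x56,a), (x56,b), (x56,c), (x57,a), (x57,b), (x57,c)}
These 9 distinct sets form the basis B.
Close under arbitrary unions to get τ_{X×Y}; counting gives |τ_{X×Y}| = 14.


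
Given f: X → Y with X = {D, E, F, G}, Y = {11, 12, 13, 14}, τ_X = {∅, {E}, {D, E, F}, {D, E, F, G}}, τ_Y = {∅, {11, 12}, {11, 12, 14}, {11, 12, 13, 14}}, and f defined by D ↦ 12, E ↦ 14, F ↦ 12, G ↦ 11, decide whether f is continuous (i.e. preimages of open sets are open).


f is NOT continuous.

Compute f^{-1}(U) for each U ∈ τ_Y:
  U = ∅: f^{-1}(U) = ∅ ∈ τ_X ✓.
  U = {11, 12}: f^{-1}(U) = {D, F, G} ∉ τ_X ✗.
  U = {11, 12, 14}: f^{-1}(U) = {D, E, F, G} ∈ τ_X ✓.
  U = {11, 12, 13, 14}: f^{-1}(U) = {D, E, F, G} ∈ τ_X ✓.
Found U = {11, 12} with f^{-1}(U) = {D, F, G} not in τ_X. Therefore f is NOT continuous.


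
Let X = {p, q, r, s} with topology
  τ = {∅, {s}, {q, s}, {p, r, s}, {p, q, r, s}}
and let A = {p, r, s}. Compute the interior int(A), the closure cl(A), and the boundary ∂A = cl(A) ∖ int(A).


int(A) = {p, r, s}, cl(A) = {p, q, r, s}, ∂A = {q}.

Closed sets in (X, τ) are complements of opens:
  closed(X, τ) = {∅, {q}, {p, r}, {p, q, r}, {p, q, r, s}}.
int(A) = ⋃ {U ∈ τ : U ⊆ A}. Opens contained in A: ∅, {s}, {p, r, s}.
Taking the union of these: int(A) = {p, r, s}.
cl(A) = ⋂ {C closed : A ⊆ C}. Closed sets containing A: {p, q, r, s}.
Intersecting these: cl(A) = {p, q, r, s}.
∂A = cl(A) ∖ int(A) = {p, q, r, s} ∖ {p, r, s} = {q}.


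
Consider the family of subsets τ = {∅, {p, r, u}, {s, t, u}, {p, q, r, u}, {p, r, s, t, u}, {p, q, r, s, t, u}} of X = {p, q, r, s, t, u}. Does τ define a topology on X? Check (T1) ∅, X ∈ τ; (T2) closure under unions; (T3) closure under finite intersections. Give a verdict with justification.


τ is NOT a topology on X.

Axiom (T1): ∅ ∈ τ? Yes; X ∈ τ? Yes.
Axiom (T2/T3): check pairwise unions and intersections of members of τ.
Counterexample for (T3): {p, r, u} ∩ {s, t, u} = {u} ∉ τ. Therefore τ is NOT a topology.


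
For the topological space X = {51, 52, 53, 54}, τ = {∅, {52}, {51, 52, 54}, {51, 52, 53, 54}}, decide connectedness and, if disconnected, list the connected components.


(X, τ) is connected.

Find clopen sets (U ∈ τ with X ∖ U ∈ τ):
  U = ∅, X ∖ U = {51, 52, 53, 54} — both open, so U is clopen.
  U = {51, 52, 53, 54}, X ∖ U = ∅ — both open, so U is clopen.
Only trivial clopens (∅ and X) exist, so (X, τ) is connected.
Compute connected components by grouping points that agree on all clopens:
  component: {51, 52, 53, 54}


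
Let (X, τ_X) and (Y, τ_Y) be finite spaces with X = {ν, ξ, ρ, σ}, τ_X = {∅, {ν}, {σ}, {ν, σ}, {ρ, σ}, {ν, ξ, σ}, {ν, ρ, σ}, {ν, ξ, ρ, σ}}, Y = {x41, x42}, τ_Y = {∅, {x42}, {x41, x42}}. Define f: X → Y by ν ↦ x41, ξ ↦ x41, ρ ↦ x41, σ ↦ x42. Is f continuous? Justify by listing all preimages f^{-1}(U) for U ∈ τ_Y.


f IS continuous.

Compute f^{-1}(U) for each U ∈ τ_Y:
  U = ∅: f^{-1}(U) = ∅ ∈ τ_X ✓.
  U = {x42}: f^{-1}(U) = {σ} ∈ τ_X ✓.
  U = {x41, x42}: f^{-1}(U) = {ν, ξ, ρ, σ} ∈ τ_X ✓.
Every preimage lies in τ_X, so f IS continuous.


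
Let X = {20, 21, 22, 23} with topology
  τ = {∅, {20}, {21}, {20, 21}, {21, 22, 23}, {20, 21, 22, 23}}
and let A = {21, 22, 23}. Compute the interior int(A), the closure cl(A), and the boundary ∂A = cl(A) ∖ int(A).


int(A) = {21, 22, 23}, cl(A) = {21, 22, 23}, ∂A = ∅.

Closed sets in (X, τ) are complements of opens:
  closed(X, τ) = {∅, {20}, {22, 23}, {20, 22, 23}, {21, 22, 23}, {20, 21, 22, 23}}.
int(A) = ⋃ {U ∈ τ : U ⊆ A}. Opens contained in A: ∅, {21}, {21, 22, 23}.
Taking the union of these: int(A) = {21, 22, 23}.
cl(A) = ⋂ {C closed : A ⊆ C}. Closed sets containing A: {21, 22, 23}, {20, 21, 22, 23}.
Intersecting these: cl(A) = {21, 22, 23}.
∂A = cl(A) ∖ int(A) = {21, 22, 23} ∖ {21, 22, 23} = ∅.


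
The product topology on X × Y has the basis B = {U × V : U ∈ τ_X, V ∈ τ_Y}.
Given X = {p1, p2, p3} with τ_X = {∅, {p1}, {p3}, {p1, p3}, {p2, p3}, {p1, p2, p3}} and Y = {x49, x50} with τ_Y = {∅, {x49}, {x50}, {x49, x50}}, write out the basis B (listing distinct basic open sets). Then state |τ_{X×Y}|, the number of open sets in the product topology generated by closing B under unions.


Basis B = {∅ × ∅, {p1} × {x49}, {p1} × {x50}, {p3} × {x49}, {p3} × {x50}, {p1} × {x49, x50}, {p1, p3} × {x49}, {p1, p3} × {x50}, {p2, p3} × {x49}, {p2, p3} × {x50}, {p3} × {x49, x50}, {p1, p2, p3} × {x49}, {p1, p2, p3} × {x50}, {p1, p3} × {x49, x50}, {p2, p3} × {x49, x50}, {p1, p2, p3} × {x49, x50}}; |τ_{X×Y}| = 36.

Enumerate products U × V with U ∈ τ_X, V ∈ τ_Y (deduplicated):
  ∅ × ∅ = {} (∅)
  {p1} × {x49} = {(p1,x49)}
  {p1} × {x50} = {(p1,x50)}
  {p3} × {x49} = {(p3,x49)}
  {p3} × {x50} = {(p3,x50)}
  {p1} × {x49, x50} = {(p1,x49), (p1,x50)}
  {p1, p3} × {x49} = {(p1,x49), (p3,x49)}
  {p1, p3} × {x50} = {(p1,x50), (p3,x50)}
  {p2, p3} × {x49} = {(p2,x49), (p3,x49)}
  {p2, p3} × {x50} = {(p2,x50), (p3,x50)}
  {p3} × {x49, x50} = {(p3,x49), (p3,x50)}
  {p1, p2, p3} × {x49} = {(p1,x49), (p2,x49), (p3,x49)}
  {p1, p2, p3} × {x50} = {(p1,x50), (p2,x50), (p3,x50)}
  {p1, p3} × {x49, x50} = {(p1,x49), (p1,x50), (p3,x49), (p3,x50)}
  {p2, p3} × {x49, x50} = {(p2,x49), (p2,x50), (p3,x49), (p3,x50)}
  {p1, p2, p3} × {x49, x50} = {(p1,x49), (p1,x50), (p2,x49), (p2,x50), (p3,x49), (p3,x50)}
These 16 distinct sets form the basis B.
Close under arbitrary unions to get τ_{X×Y}; counting gives |τ_{X×Y}| = 36.


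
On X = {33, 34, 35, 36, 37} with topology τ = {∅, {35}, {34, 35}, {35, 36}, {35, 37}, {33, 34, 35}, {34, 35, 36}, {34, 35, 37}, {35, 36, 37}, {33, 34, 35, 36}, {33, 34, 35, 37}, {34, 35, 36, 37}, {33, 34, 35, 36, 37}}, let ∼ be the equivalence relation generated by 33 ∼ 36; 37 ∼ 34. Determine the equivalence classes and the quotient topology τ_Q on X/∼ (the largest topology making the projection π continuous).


X/∼ = {[33=36], [34=37], [35]}; |τ_Q| = 4.

Equivalence classes: [33=36], [34=37], [35].
Quotient map π: X → X/∼ sends 33 ↦ [33=36], 34 ↦ [34=37], 35 ↦ [35], 36 ↦ [33=36], 37 ↦ [34=37].
For each subset V ⊆ X/∼, compute π^{-1}(V) ⊆ X and check whether π^{-1}(V) ∈ τ. V is open in τ_Q iff π^{-1}(V) ∈ τ.
  V = {}: π^{-1}(V) = ∅ ∈ τ ✓.
  V = {[33=36]}: π^{-1}(V) = {33, 36} ∉ τ ✗.
  V = {[34=37]}: π^{-1}(V) = {34, 37} ∉ τ ✗.
  V = {[33=36], [34=37]}: π^{-1}(V) = {33, 34, 36, 37} ∉ τ ✗.
  V = {[35]}: π^{-1}(V) = {35} ∈ τ ✓.
  V = {[33=36], [35]}: π^{-1}(V) = {33, 35, 36} ∉ τ ✗.
  V = {[34=37], [35]}: π^{-1}(V) = {34, 35, 37} ∈ τ ✓.
  V = {[33=36], [34=37], [35]}: π^{-1}(V) = {33, 34, 35, 36, 37} ∈ τ ✓.
Open sets in the quotient: τ_Q = {{}, {[35]}, {[34=37], [35]}, {[33=36], [34=37], [35]}} (4 elements).


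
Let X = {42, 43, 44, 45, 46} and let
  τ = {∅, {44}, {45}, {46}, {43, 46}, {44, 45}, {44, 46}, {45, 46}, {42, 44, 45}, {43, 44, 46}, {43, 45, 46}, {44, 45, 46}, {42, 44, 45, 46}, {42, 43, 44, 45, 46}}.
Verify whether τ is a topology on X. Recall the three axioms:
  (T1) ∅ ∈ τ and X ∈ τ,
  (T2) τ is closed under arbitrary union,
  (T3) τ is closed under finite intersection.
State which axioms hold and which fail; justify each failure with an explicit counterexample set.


τ is NOT a topology on X.

Axiom (T1): ∅ ∈ τ? Yes; X ∈ τ? Yes.
Axiom (T2/T3): check pairwise unions and intersections of members of τ.
Counterexample for (T2): {44} ∪ {43, 45, 46} = {43, 44, 45, 46} ∉ τ. Therefore τ is NOT a topology.


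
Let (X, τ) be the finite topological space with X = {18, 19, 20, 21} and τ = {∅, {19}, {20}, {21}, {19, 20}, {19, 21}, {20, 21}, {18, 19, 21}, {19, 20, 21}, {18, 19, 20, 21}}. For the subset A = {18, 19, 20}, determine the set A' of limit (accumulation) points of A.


A' = {18}

For each x ∈ X, list the open sets U ∈ τ with x ∈ U, then check whether U ∩ (A ∖ {x}) ≠ ∅ for every such U.
  x = 18: opens ∋ x are {18, 19, 21}, {18, 19, 20, 21}; each meets A ∖ {18}, so x IS a limit point.
  x = 19: open {19} ∋ x has {19} ∩ (A ∖ {19}) = ∅, so x is NOT a limit point.
  x = 20: open {20} ∋ x has {20} ∩ (A ∖ {20}) = ∅, so x is NOT a limit point.
  x = 21: open {21} ∋ x has {21} ∩ (A ∖ {21}) = ∅, so x is NOT a limit point.
Collecting: A' = {18}.


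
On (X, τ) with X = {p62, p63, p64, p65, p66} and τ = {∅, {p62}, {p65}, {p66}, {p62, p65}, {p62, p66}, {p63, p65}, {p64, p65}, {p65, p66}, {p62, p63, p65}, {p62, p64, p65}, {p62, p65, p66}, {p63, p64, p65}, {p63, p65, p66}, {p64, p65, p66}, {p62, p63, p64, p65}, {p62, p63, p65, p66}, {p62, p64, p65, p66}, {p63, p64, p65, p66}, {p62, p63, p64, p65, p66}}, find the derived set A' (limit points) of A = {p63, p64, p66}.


A' = ∅

For each x ∈ X, list the open sets U ∈ τ with x ∈ U, then check whether U ∩ (A ∖ {x}) ≠ ∅ for every such U.
  x = p62: open {p62} ∋ x has {p62} ∩ (A ∖ {p62}) = ∅, so x is NOT a limit point.
  x = p63: open {p63, p65} ∋ x has {p63, p65} ∩ (A ∖ {p63}) = ∅, so x is NOT a limit point.
  x = p64: open {p64, p65} ∋ x has {p64, p65} ∩ (A ∖ {p64}) = ∅, so x is NOT a limit point.
  x = p65: open {p65} ∋ x has {p65} ∩ (A ∖ {p65}) = ∅, so x is NOT a limit point.
  x = p66: open {p66} ∋ x has {p66} ∩ (A ∖ {p66}) = ∅, so x is NOT a limit point.
Collecting: A' = ∅.


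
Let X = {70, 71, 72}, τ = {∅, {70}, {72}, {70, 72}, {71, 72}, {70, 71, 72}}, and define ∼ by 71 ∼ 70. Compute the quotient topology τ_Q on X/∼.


X/∼ = {[70=71], [72]}; |τ_Q| = 3.

Equivalence classes: [70=71], [72].
Quotient map π: X → X/∼ sends 70 ↦ [70=71], 71 ↦ [70=71], 72 ↦ [72].
For each subset V ⊆ X/∼, compute π^{-1}(V) ⊆ X and check whether π^{-1}(V) ∈ τ. V is open in τ_Q iff π^{-1}(V) ∈ τ.
  V = {}: π^{-1}(V) = ∅ ∈ τ ✓.
  V = {[70=71]}: π^{-1}(V) = {70, 71} ∉ τ ✗.
  V = {[72]}: π^{-1}(V) = {72} ∈ τ ✓.
  V = {[70=71], [72]}: π^{-1}(V) = {70, 71, 72} ∈ τ ✓.
Open sets in the quotient: τ_Q = {{}, {[72]}, {[70=71], [72]}} (3 elements).


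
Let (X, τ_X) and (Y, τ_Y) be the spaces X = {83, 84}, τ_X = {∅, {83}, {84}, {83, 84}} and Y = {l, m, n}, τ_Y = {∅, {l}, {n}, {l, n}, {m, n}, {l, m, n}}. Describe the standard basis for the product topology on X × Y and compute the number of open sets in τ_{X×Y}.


Basis B = {∅ × ∅, {83} × {l}, {83} × {n}, {84} × {l}, {84} × {n}, {83} × {l, n}, {83, 84} × {l}, {83} × {m, n}, {83, 84} × {n}, {84} × {l, n}, {84} × {m, n}, {83} × {l, m, n}, {84} × {l, m, n}, {83, 84} × {l, n}, {83, 84} × {m, n}, {83, 84} × {l, m, n}}; |τ_{X×Y}| = 36.

Enumerate products U × V with U ∈ τ_X, V ∈ τ_Y (deduplicated):
  ∅ × ∅ = {} (∅)
  {83} × {l} = {(83,l)}
  {83} × {n} = {(83,n)}
  {84} × {l} = {(84,l)}
  {84} × {n} = {(84,n)}
  {83} × {l, n} = {(83,l), (83,n)}
  {83, 84} × {l} = {(83,l), (84,l)}
  {83} × {m, n} = {(83,m), (83,n)}
  {83, 84} × {n} = {(83,n), (84,n)}
  {84} × {l, n} = {(84,l), (84,n)}
  {84} × {m, n} = {(84,m), (84,n)}
  {83} × {l, m, n} = {(83,l), (83,m), (83,n)}
  {84} × {l, m, n} = {(84,l), (84,m), (84,n)}
  {83, 84} × {l, n} = {(83,l), (83,n), (84,l), (84,n)}
  {83, 84} × {m, n} = {(83,m), (83,n), (84,m), (84,n)}
  {83, 84} × {l, m, n} = {(83,l), (83,m), (83,n), (84,l), (84,m), (84,n)}
These 16 distinct sets form the basis B.
Close under arbitrary unions to get τ_{X×Y}; counting gives |τ_{X×Y}| = 36.


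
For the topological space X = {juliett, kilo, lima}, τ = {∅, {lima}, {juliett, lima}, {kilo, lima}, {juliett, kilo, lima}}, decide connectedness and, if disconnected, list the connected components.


(X, τ) is connected.

Find clopen sets (U ∈ τ with X ∖ U ∈ τ):
  U = ∅, X ∖ U = {juliett, kilo, lima} — both open, so U is clopen.
  U = {juliett, kilo, lima}, X ∖ U = ∅ — both open, so U is clopen.
Only trivial clopens (∅ and X) exist, so (X, τ) is connected.
Compute connected components by grouping points that agree on all clopens:
  component: {juliett, kilo, lima}


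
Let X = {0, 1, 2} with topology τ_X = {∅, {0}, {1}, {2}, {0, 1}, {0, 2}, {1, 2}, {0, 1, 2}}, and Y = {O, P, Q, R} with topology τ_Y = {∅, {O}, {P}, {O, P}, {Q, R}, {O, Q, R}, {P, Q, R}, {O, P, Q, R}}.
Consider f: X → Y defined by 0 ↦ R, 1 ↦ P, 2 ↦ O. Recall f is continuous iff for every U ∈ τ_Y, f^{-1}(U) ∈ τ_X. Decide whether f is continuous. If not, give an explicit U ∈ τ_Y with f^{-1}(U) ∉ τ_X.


f IS continuous.

Compute f^{-1}(U) for each U ∈ τ_Y:
  U = ∅: f^{-1}(U) = ∅ ∈ τ_X ✓.
  U = {O}: f^{-1}(U) = {2} ∈ τ_X ✓.
  U = {P}: f^{-1}(U) = {1} ∈ τ_X ✓.
  U = {O, P}: f^{-1}(U) = {1, 2} ∈ τ_X ✓.
  U = {Q, R}: f^{-1}(U) = {0} ∈ τ_X ✓.
  U = {O, Q, R}: f^{-1}(U) = {0, 2} ∈ τ_X ✓.
  U = {P, Q, R}: f^{-1}(U) = {0, 1} ∈ τ_X ✓.
  U = {O, P, Q, R}: f^{-1}(U) = {0, 1, 2} ∈ τ_X ✓.
Every preimage lies in τ_X, so f IS continuous.


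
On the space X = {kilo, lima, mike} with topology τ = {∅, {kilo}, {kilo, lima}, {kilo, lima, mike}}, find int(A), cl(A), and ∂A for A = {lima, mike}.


int(A) = ∅, cl(A) = {lima, mike}, ∂A = {lima, mike}.

Closed sets in (X, τ) are complements of opens:
  closed(X, τ) = {∅, {mike}, {lima, mike}, {kilo, lima, mike}}.
int(A) = ⋃ {U ∈ τ : U ⊆ A}. Opens contained in A: ∅.
Taking the union of these: int(A) = ∅.
cl(A) = ⋂ {C closed : A ⊆ C}. Closed sets containing A: {lima, mike}, {kilo, lima, mike}.
Intersecting these: cl(A) = {lima, mike}.
∂A = cl(A) ∖ int(A) = {lima, mike} ∖ ∅ = {lima, mike}.


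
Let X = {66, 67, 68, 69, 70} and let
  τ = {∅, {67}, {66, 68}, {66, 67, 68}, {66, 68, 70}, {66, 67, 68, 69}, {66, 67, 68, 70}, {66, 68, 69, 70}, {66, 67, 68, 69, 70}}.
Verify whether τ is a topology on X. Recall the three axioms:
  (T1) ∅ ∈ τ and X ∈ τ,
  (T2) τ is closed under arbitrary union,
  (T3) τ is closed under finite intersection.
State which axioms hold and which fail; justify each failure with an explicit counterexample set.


τ is NOT a topology on X.

Axiom (T1): ∅ ∈ τ? Yes; X ∈ τ? Yes.
Axiom (T2/T3): check pairwise unions and intersections of members of τ.
Counterexample for (T3): {66, 67, 68, 69} ∩ {66, 68, 69, 70} = {66, 68, 69} ∉ τ. Therefore τ is NOT a topology.


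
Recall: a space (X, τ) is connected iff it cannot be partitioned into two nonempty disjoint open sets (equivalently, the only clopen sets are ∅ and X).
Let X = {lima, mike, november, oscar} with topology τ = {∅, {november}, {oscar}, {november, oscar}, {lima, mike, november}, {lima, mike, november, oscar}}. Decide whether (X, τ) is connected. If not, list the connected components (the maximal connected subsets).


(X, τ) is disconnected; components = [{oscar}, {lima, mike, november}].

Find clopen sets (U ∈ τ with X ∖ U ∈ τ):
  U = ∅, X ∖ U = {lima, mike, november, oscar} — both open, so U is clopen.
  U = {oscar}, X ∖ U = {lima, mike, november} — both open, so U is clopen.
  U = {lima, mike, november}, X ∖ U = {oscar} — both open, so U is clopen.
  U = {lima, mike, november, oscar}, X ∖ U = ∅ — both open, so U is clopen.
Nontrivial clopen(s) exist: e.g. {lima, mike, november}. So (X, τ) is disconnected.
Compute connected components by grouping points that agree on all clopens:
  component: {oscar}
  component: {lima, mike, november}


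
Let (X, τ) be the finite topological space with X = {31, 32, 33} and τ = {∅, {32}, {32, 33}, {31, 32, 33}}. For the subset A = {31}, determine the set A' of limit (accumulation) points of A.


A' = ∅

For each x ∈ X, list the open sets U ∈ τ with x ∈ U, then check whether U ∩ (A ∖ {x}) ≠ ∅ for every such U.
  x = 31: open {31, 32, 33} ∋ x has {31, 32, 33} ∩ (A ∖ {31}) = ∅, so x is NOT a limit point.
  x = 32: open {32} ∋ x has {32} ∩ (A ∖ {32}) = ∅, so x is NOT a limit point.
  x = 33: open {32, 33} ∋ x has {32, 33} ∩ (A ∖ {33}) = ∅, so x is NOT a limit point.
Collecting: A' = ∅.


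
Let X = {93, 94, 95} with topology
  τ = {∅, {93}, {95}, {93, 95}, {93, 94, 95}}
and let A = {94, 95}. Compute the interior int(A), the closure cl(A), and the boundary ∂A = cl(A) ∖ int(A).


int(A) = {95}, cl(A) = {94, 95}, ∂A = {94}.

Closed sets in (X, τ) are complements of opens:
  closed(X, τ) = {∅, {94}, {93, 94}, {94, 95}, {93, 94, 95}}.
int(A) = ⋃ {U ∈ τ : U ⊆ A}. Opens contained in A: ∅, {95}.
Taking the union of these: int(A) = {95}.
cl(A) = ⋂ {C closed : A ⊆ C}. Closed sets containing A: {94, 95}, {93, 94, 95}.
Intersecting these: cl(A) = {94, 95}.
∂A = cl(A) ∖ int(A) = {94, 95} ∖ {95} = {94}.


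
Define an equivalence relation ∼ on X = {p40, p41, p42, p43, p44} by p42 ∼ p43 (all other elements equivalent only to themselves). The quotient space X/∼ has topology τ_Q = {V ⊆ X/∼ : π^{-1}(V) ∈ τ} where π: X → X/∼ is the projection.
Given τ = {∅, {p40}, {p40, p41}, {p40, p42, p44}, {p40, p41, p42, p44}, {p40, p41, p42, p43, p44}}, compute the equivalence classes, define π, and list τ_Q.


X/∼ = {[p40], [p41], [p42=p43], [p44]}; |τ_Q| = 4.

Equivalence classes: [p40], [p41], [p42=p43], [p44].
Quotient map π: X → X/∼ sends p40 ↦ [p40], p41 ↦ [p41], p42 ↦ [p42=p43], p43 ↦ [p42=p43], p44 ↦ [p44].
For each subset V ⊆ X/∼, compute π^{-1}(V) ⊆ X and check whether π^{-1}(V) ∈ τ. V is open in τ_Q iff π^{-1}(V) ∈ τ.
  V = {}: π^{-1}(V) = ∅ ∈ τ ✓.
  V = {[p40]}: π^{-1}(V) = {p40} ∈ τ ✓.
  V = {[p41]}: π^{-1}(V) = {p41} ∉ τ ✗.
  V = {[p40], [p41]}: π^{-1}(V) = {p40, p41} ∈ τ ✓.
  V = {[p42=p43]}: π^{-1}(V) = {p42, p43} ∉ τ ✗.
  V = {[p40], [p42=p43]}: π^{-1}(V) = {p40, p42, p43} ∉ τ ✗.
  V = {[p41], [p42=p43]}: π^{-1}(V) = {p41, p42, p43} ∉ τ ✗.
  V = {[p40], [p41], [p42=p43]}: π^{-1}(V) = {p40, p41, p42, p43} ∉ τ ✗.
  V = {[p44]}: π^{-1}(V) = {p44} ∉ τ ✗.
  V = {[p40], [p44]}: π^{-1}(V) = {p40, p44} ∉ τ ✗.
  V = {[p41], [p44]}: π^{-1}(V) = {p41, p44} ∉ τ ✗.
  V = {[p40], [p41], [p44]}: π^{-1}(V) = {p40, p41, p44} ∉ τ ✗.
  V = {[p42=p43], [p44]}: π^{-1}(V) = {p42, p43, p44} ∉ τ ✗.
  V = {[p40], [p42=p43], [p44]}: π^{-1}(V) = {p40, p42, p43, p44} ∉ τ ✗.
  V = {[p41], [p42=p43], [p44]}: π^{-1}(V) = {p41, p42, p43, p44} ∉ τ ✗.
  V = {[p40], [p41], [p42=p43], [p44]}: π^{-1}(V) = {p40, p41, p42, p43, p44} ∈ τ ✓.
Open sets in the quotient: τ_Q = {{}, {[p40]}, {[p40], [p41]}, {[p40], [p41], [p42=p43], [p44]}} (4 elements).


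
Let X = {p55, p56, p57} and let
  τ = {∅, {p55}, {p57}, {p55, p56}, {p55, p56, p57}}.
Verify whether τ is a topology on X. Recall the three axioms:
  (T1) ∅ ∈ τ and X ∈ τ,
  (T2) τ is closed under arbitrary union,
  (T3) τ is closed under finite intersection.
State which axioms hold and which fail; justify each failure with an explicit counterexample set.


τ is NOT a topology on X.

Axiom (T1): ∅ ∈ τ? Yes; X ∈ τ? Yes.
Axiom (T2/T3): check pairwise unions and intersections of members of τ.
Counterexample for (T2): {p55} ∪ {p57} = {p55, p57} ∉ τ. Therefore τ is NOT a topology.


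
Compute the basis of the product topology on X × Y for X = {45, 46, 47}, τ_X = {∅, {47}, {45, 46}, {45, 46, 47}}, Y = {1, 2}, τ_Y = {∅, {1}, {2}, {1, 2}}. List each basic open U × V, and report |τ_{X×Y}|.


Basis B = {∅ × ∅, {47} × {1}, {47} × {2}, {45, 46} × {1}, {45, 46} × {2}, {47} × {1, 2}, {45, 46, 47} × {1}, {45, 46, 47} × {2}, {45, 46} × {1, 2}, {45, 46, 47} × {1, 2}}; |τ_{X×Y}| = 16.

Enumerate products U × V with U ∈ τ_X, V ∈ τ_Y (deduplicated):
  ∅ × ∅ = {} (∅)
  {47} × {1} = {(47,1)}
  {47} × {2} = {(47,2)}
  {45, 46} × {1} = {(45,1), (46,1)}
  {45, 46} × {2} = {(45,2), (46,2)}
  {47} × {1, 2} = {(47,1), (47,2)}
  {45, 46, 47} × {1} = {(45,1), (46,1), (47,1)}
  {45, 46, 47} × {2} = {(45,2), (46,2), (47,2)}
  {45, 46} × {1, 2} = {(45,1), (45,2), (46,1), (46,2)}
  {45, 46, 47} × {1, 2} = {(45,1), (45,2), (46,1), (46,2), (47,1), (47,2)}
These 10 distinct sets form the basis B.
Close under arbitrary unions to get τ_{X×Y}; counting gives |τ_{X×Y}| = 16.


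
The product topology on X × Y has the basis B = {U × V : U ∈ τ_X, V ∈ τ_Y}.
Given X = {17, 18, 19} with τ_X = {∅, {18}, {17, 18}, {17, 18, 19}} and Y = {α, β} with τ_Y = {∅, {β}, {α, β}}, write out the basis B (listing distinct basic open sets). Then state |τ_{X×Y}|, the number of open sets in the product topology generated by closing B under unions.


Basis B = {∅ × ∅, {18} × {β}, {17, 18} × {β}, {18} × {α, β}, {17, 18, 19} × {β}, {17, 18} × {α, β}, {17, 18, 19} × {α, β}}; |τ_{X×Y}| = 10.

Enumerate products U × V with U ∈ τ_X, V ∈ τ_Y (deduplicated):
  ∅ × ∅ = {} (∅)
  {18} × {β} = {(18,β)}
  {17, 18} × {β} = {(17,β), (18,β)}
  {18} × {α, β} = {(18,α), (18,β)}
  {17, 18, 19} × {β} = {(17,β), (18,β), (19,β)}
  {17, 18} × {α, β} = {(17,α), (17,β), (18,α), (18,β)}
  {17, 18, 19} × {α, β} = {(17,α), (17,β), (18,α), (18,β), (19,α), (19,β)}
These 7 distinct sets form the basis B.
Close under arbitrary unions to get τ_{X×Y}; counting gives |τ_{X×Y}| = 10.


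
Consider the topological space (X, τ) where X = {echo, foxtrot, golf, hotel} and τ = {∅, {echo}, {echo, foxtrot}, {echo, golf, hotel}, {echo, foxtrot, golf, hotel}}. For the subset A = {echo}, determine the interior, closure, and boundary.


int(A) = {echo}, cl(A) = {echo, foxtrot, golf, hotel}, ∂A = {foxtrot, golf, hotel}.

Closed sets in (X, τ) are complements of opens:
  closed(X, τ) = {∅, {foxtrot}, {golf, hotel}, {foxtrot, golf, hotel}, {echo, foxtrot, golf, hotel}}.
int(A) = ⋃ {U ∈ τ : U ⊆ A}. Opens contained in A: ∅, {echo}.
Taking the union of these: int(A) = {echo}.
cl(A) = ⋂ {C closed : A ⊆ C}. Closed sets containing A: {echo, foxtrot, golf, hotel}.
Intersecting these: cl(A) = {echo, foxtrot, golf, hotel}.
∂A = cl(A) ∖ int(A) = {echo, foxtrot, golf, hotel} ∖ {echo} = {foxtrot, golf, hotel}.


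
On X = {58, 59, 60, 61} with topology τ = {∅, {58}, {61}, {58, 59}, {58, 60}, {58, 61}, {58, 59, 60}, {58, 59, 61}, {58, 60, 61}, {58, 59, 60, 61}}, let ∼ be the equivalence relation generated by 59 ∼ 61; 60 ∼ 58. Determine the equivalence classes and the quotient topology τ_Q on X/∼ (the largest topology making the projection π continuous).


X/∼ = {[58=60], [59=61]}; |τ_Q| = 3.

Equivalence classes: [58=60], [59=61].
Quotient map π: X → X/∼ sends 58 ↦ [58=60], 59 ↦ [59=61], 60 ↦ [58=60], 61 ↦ [59=61].
For each subset V ⊆ X/∼, compute π^{-1}(V) ⊆ X and check whether π^{-1}(V) ∈ τ. V is open in τ_Q iff π^{-1}(V) ∈ τ.
  V = {}: π^{-1}(V) = ∅ ∈ τ ✓.
  V = {[58=60]}: π^{-1}(V) = {58, 60} ∈ τ ✓.
  V = {[59=61]}: π^{-1}(V) = {59, 61} ∉ τ ✗.
  V = {[58=60], [59=61]}: π^{-1}(V) = {58, 59, 60, 61} ∈ τ ✓.
Open sets in the quotient: τ_Q = {{}, {[58=60]}, {[58=60], [59=61]}} (3 elements).


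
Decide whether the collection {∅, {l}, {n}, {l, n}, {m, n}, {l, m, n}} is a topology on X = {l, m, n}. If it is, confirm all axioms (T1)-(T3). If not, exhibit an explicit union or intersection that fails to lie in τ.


τ IS a topology on X.

Axiom (T1): ∅ ∈ τ? Yes; X ∈ τ? Yes.
Axiom (T2/T3): check pairwise unions and intersections of members of τ.
All pairwise intersections and unions checked — each lies in τ. Therefore τ satisfies (T1), (T2), (T3): it IS a topology on X.


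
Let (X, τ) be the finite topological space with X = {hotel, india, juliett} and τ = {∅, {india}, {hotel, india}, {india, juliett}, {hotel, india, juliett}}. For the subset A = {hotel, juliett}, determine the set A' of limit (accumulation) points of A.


A' = ∅

For each x ∈ X, list the open sets U ∈ τ with x ∈ U, then check whether U ∩ (A ∖ {x}) ≠ ∅ for every such U.
  x = hotel: open {hotel, india} ∋ x has {hotel, india} ∩ (A ∖ {hotel}) = ∅, so x is NOT a limit point.
  x = india: open {india} ∋ x has {india} ∩ (A ∖ {india}) = ∅, so x is NOT a limit point.
  x = juliett: open {india, juliett} ∋ x has {india, juliett} ∩ (A ∖ {juliett}) = ∅, so x is NOT a limit point.
Collecting: A' = ∅.


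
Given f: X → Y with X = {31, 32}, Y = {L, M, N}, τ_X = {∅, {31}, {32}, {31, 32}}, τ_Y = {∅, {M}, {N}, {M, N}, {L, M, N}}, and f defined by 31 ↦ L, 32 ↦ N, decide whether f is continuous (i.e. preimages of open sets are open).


f IS continuous.

Compute f^{-1}(U) for each U ∈ τ_Y:
  U = ∅: f^{-1}(U) = ∅ ∈ τ_X ✓.
  U = {M}: f^{-1}(U) = ∅ ∈ τ_X ✓.
  U = {N}: f^{-1}(U) = {32} ∈ τ_X ✓.
  U = {M, N}: f^{-1}(U) = {32} ∈ τ_X ✓.
  U = {L, M, N}: f^{-1}(U) = {31, 32} ∈ τ_X ✓.
Every preimage lies in τ_X, so f IS continuous.


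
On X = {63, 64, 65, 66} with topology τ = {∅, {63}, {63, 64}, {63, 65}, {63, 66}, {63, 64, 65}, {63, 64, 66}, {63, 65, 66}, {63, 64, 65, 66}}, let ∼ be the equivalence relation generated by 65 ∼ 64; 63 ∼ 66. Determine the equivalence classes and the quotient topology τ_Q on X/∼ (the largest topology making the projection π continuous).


X/∼ = {[63=66], [64=65]}; |τ_Q| = 3.

Equivalence classes: [63=66], [64=65].
Quotient map π: X → X/∼ sends 63 ↦ [63=66], 64 ↦ [64=65], 65 ↦ [64=65], 66 ↦ [63=66].
For each subset V ⊆ X/∼, compute π^{-1}(V) ⊆ X and check whether π^{-1}(V) ∈ τ. V is open in τ_Q iff π^{-1}(V) ∈ τ.
  V = {}: π^{-1}(V) = ∅ ∈ τ ✓.
  V = {[63=66]}: π^{-1}(V) = {63, 66} ∈ τ ✓.
  V = {[64=65]}: π^{-1}(V) = {64, 65} ∉ τ ✗.
  V = {[63=66], [64=65]}: π^{-1}(V) = {63, 64, 65, 66} ∈ τ ✓.
Open sets in the quotient: τ_Q = {{}, {[63=66]}, {[63=66], [64=65]}} (3 elements).


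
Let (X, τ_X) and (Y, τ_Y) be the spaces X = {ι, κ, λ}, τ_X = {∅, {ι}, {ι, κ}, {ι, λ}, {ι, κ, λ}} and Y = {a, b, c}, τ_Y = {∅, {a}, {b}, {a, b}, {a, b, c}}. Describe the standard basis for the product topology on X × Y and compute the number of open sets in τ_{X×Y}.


Basis B = {∅ × ∅, {ι} × {a}, {ι} × {b}, {ι} × {a, b}, {ι, κ} × {a}, {ι, λ} × {a}, {ι, κ} × {b}, {ι, λ} × {b}, {ι} × {a, b, c}, {ι, κ, λ} × {a}, {ι, κ, λ} × {b}, {ι, κ} × {a, b}, {ι, λ} × {a, b}, {ι, κ} × {a, b, c}, {ι, λ} × {a, b, c}, {ι, κ, λ} × {a, b}, {ι, κ, λ} × {a, b, c}}; |τ_{X×Y}| = 50.

Enumerate products U × V with U ∈ τ_X, V ∈ τ_Y (deduplicated):
  ∅ × ∅ = {} (∅)
  {ι} × {a} = {(ι,a)}
  {ι} × {b} = {(ι,b)}
  {ι} × {a, b} = {(ι,a), (ι,b)}
  {ι, κ} × {a} = {(ι,a), (κ,a)}
  {ι, λ} × {a} = {(ι,a), (λ,a)}
  {ι, κ} × {b} = {(ι,b), (κ,b)}
  {ι, λ} × {b} = {(ι,b), (λ,b)}
  {ι} × {a, b, c} = {(ι,a), (ι,b), (ι,c)}
  {ι, κ, λ} × {a} = {(ι,a), (κ,a), (λ,a)}
  {ι, κ, λ} × {b} = {(ι,b), (κ,b), (λ,b)}
  {ι, κ} × {a, b} = {(ι,a), (ι,b), (κ,a), (κ,b)}
  {ι, λ} × {a, b} = {(ι,a), (ι,b), (λ,a), (λ,b)}
  {ι, κ} × {a, b, c} = {(ι,a), (ι,b), (ι,c), (κ,a), (κ,b), (κ,c)}
  {ι, λ} × {a, b, c} = {(ι,a), (ι,b), (ι,c), (λ,a), (λ,b), (λ,c)}
  {ι, κ, λ} × {a, b} = {(ι,a), (ι,b), (κ,a), (κ,b), (λ,a), (λ,b)}
  {ι, κ, λ} × {a, b, c} = {(ι,a), (ι,b), (ι,c), (κ,a), (κ,b), (κ,c), (λ,a), (λ,b), (λ,c)}
These 17 distinct sets form the basis B.
Close under arbitrary unions to get τ_{X×Y}; counting gives |τ_{X×Y}| = 50.


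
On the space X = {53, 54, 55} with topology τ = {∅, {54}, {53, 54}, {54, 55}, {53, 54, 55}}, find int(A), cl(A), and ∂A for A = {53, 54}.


int(A) = {53, 54}, cl(A) = {53, 54, 55}, ∂A = {55}.

Closed sets in (X, τ) are complements of opens:
  closed(X, τ) = {∅, {53}, {55}, {53, 55}, {53, 54, 55}}.
int(A) = ⋃ {U ∈ τ : U ⊆ A}. Opens contained in A: ∅, {54}, {53, 54}.
Taking the union of these: int(A) = {53, 54}.
cl(A) = ⋂ {C closed : A ⊆ C}. Closed sets containing A: {53, 54, 55}.
Intersecting these: cl(A) = {53, 54, 55}.
∂A = cl(A) ∖ int(A) = {53, 54, 55} ∖ {53, 54} = {55}.


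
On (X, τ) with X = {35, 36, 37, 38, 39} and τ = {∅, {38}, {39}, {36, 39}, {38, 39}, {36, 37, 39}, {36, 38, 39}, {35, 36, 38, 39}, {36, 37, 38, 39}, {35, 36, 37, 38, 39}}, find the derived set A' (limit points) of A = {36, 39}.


A' = {35, 36, 37}

For each x ∈ X, list the open sets U ∈ τ with x ∈ U, then check whether U ∩ (A ∖ {x}) ≠ ∅ for every such U.
  x = 35: opens ∋ x are {35, 36, 38, 39}, {35, 36, 37, 38, 39}; each meets A ∖ {35}, so x IS a limit point.
  x = 36: opens ∋ x are {36, 39}, {36, 37, 39}, {36, 38, 39}, {35, 36, 38, 39}, {36, 37, 38, 39}, {35, 36, 37, 38, 39}; each meets A ∖ {36}, so x IS a limit point.
  x = 37: opens ∋ x are {36, 37, 39}, {36, 37, 38, 39}, {35, 36, 37, 38, 39}; each meets A ∖ {37}, so x IS a limit point.
  x = 38: open {38} ∋ x has {38} ∩ (A ∖ {38}) = ∅, so x is NOT a limit point.
  x = 39: open {39} ∋ x has {39} ∩ (A ∖ {39}) = ∅, so x is NOT a limit point.
Collecting: A' = {35, 36, 37}.


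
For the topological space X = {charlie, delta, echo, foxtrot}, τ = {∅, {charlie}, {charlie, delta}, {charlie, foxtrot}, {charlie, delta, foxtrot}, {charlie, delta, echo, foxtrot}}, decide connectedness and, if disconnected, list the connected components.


(X, τ) is connected.

Find clopen sets (U ∈ τ with X ∖ U ∈ τ):
  U = ∅, X ∖ U = {charlie, delta, echo, foxtrot} — both open, so U is clopen.
  U = {charlie, delta, echo, foxtrot}, X ∖ U = ∅ — both open, so U is clopen.
Only trivial clopens (∅ and X) exist, so (X, τ) is connected.
Compute connected components by grouping points that agree on all clopens:
  component: {charlie, delta, echo, foxtrot}


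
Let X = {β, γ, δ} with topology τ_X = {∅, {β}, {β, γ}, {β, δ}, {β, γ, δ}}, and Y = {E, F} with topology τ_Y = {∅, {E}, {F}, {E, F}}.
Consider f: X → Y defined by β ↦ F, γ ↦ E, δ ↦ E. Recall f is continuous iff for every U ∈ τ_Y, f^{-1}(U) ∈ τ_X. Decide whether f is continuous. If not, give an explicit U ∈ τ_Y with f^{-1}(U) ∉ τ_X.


f is NOT continuous.

Compute f^{-1}(U) for each U ∈ τ_Y:
  U = ∅: f^{-1}(U) = ∅ ∈ τ_X ✓.
  U = {E}: f^{-1}(U) = {γ, δ} ∉ τ_X ✗.
  U = {F}: f^{-1}(U) = {β} ∈ τ_X ✓.
  U = {E, F}: f^{-1}(U) = {β, γ, δ} ∈ τ_X ✓.
Found U = {E} with f^{-1}(U) = {γ, δ} not in τ_X. Therefore f is NOT continuous.


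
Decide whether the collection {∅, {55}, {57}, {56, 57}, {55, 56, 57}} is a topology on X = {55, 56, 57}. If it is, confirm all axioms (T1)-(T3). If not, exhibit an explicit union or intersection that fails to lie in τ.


τ is NOT a topology on X.

Axiom (T1): ∅ ∈ τ? Yes; X ∈ τ? Yes.
Axiom (T2/T3): check pairwise unions and intersections of members of τ.
Counterexample for (T2): {55} ∪ {57} = {55, 57} ∉ τ. Therefore τ is NOT a topology.


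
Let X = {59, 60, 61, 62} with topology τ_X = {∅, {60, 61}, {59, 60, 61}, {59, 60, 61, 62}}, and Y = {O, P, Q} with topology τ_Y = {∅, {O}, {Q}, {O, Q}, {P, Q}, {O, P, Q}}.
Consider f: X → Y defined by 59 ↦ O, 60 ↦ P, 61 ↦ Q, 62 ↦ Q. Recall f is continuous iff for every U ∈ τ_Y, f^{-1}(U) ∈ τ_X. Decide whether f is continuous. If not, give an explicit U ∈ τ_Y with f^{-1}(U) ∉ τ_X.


f is NOT continuous.

Compute f^{-1}(U) for each U ∈ τ_Y:
  U = ∅: f^{-1}(U) = ∅ ∈ τ_X ✓.
  U = {O}: f^{-1}(U) = {59} ∉ τ_X ✗.
  U = {Q}: f^{-1}(U) = {61, 62} ∉ τ_X ✗.
  U = {O, Q}: f^{-1}(U) = {59, 61, 62} ∉ τ_X ✗.
  U = {P, Q}: f^{-1}(U) = {60, 61, 62} ∉ τ_X ✗.
  U = {O, P, Q}: f^{-1}(U) = {59, 60, 61, 62} ∈ τ_X ✓.
Found U = {O} with f^{-1}(U) = {59} not in τ_X. Therefore f is NOT continuous.


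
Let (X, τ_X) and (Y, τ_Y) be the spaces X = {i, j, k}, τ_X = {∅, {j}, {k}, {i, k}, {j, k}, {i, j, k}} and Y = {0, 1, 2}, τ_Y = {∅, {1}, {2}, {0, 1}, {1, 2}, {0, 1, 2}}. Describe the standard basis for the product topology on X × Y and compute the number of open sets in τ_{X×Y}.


Basis B = {∅ × ∅, {j} × {1}, {j} × {2}, {k} × {1}, {k} × {2}, {i, k} × {1}, {i, k} × {2}, {j} × {0, 1}, {j} × {1, 2}, {j, k} × {1}, {j, k} × {2}, {k} × {0, 1}, {k} × {1, 2}, {i, j, k} × {1}, {i, j, k} × {2}, {j} × {0, 1, 2}, {k} × {0, 1, 2}, {i, k} × {0, 1}, {i, k} × {1, 2}, {j, k} × {0, 1}, {j, k} × {1, 2}, {i, k} × {0, 1, 2}, {i, j, k} × {0, 1}, {i, j, k} × {1, 2}, {j, k} × {0, 1, 2}, {i, j, k} × {0, 1, 2}}; |τ_{X×Y}| = 108.

Enumerate products U × V with U ∈ τ_X, V ∈ τ_Y (deduplicated):
  ∅ × ∅ = {} (∅)
  {j} × {1} = {(j,1)}
  {j} × {2} = {(j,2)}
  {k} × {1} = {(k,1)}
  {k} × {2} = {(k,2)}
  {i, k} × {1} = {(i,1), (k,1)}
  {i, k} × {2} = {(i,2), (k,2)}
  {j} × {0, 1} = {(j,0), (j,1)}
  {j} × {1, 2} = {(j,1), (j,2)}
  {j, k} × {1} = {(j,1), (k,1)}
  {j, k} × {2} = {(j,2), (k,2)}
  {k} × {0, 1} = {(k,0), (k,1)}
  {k} × {1, 2} = {(k,1), (k,2)}
  {i, j, k} × {1} = {(i,1), (j,1), (k,1)}
  {i, j, k} × {2} = {(i,2), (j,2), (k,2)}
  {j} × {0, 1, 2} = {(j,0), (j,1), (j,2)}
  {k} × {0, 1, 2} = {(k,0), (k,1), (k,2)}
  {i, k} × {0, 1} = {(i,0), (i,1), (k,0), (k,1)}
  {i, k} × {1, 2} = {(i,1), (i,2), (k,1), (k,2)}
  {j, k} × {0, 1} = {(j,0), (j,1), (k,0), (k,1)}
  {j, k} × {1, 2} = {(j,1), (j,2), (k,1), (k,2)}
  {i, k} × {0, 1, 2} = {(i,0), (i,1), (i,2), (k,0), (k,1), (k,2)}
  {i, j, k} × {0, 1} = {(i,0), (i,1), (j,0), (j,1), (k,0), (k,1)}
  {i, j, k} × {1, 2} = {(i,1), (i,2), (j,1), (j,2), (k,1), (k,2)}
  {j, k} × {0, 1, 2} = {(j,0), (j,1), (j,2), (k,0), (k,1), (k,2)}
  {i, j, k} × {0, 1, 2} = {(i,0), (i,1), (i,2), (j,0), (j,1), (j,2), (k,0), (k,1), (k,2)}
These 26 distinct sets form the basis B.
Close under arbitrary unions to get τ_{X×Y}; counting gives |τ_{X×Y}| = 108.


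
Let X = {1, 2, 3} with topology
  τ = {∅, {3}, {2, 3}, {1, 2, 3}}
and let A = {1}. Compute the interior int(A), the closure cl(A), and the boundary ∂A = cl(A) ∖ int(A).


int(A) = ∅, cl(A) = {1}, ∂A = {1}.

Closed sets in (X, τ) are complements of opens:
  closed(X, τ) = {∅, {1}, {1, 2}, {1, 2, 3}}.
int(A) = ⋃ {U ∈ τ : U ⊆ A}. Opens contained in A: ∅.
Taking the union of these: int(A) = ∅.
cl(A) = ⋂ {C closed : A ⊆ C}. Closed sets containing A: {1}, {1, 2}, {1, 2, 3}.
Intersecting these: cl(A) = {1}.
∂A = cl(A) ∖ int(A) = {1} ∖ ∅ = {1}.


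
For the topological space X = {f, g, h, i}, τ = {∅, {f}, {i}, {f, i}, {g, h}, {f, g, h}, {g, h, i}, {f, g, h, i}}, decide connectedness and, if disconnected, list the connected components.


(X, τ) is disconnected; components = [{f}, {i}, {g, h}].

Find clopen sets (U ∈ τ with X ∖ U ∈ τ):
  U = ∅, X ∖ U = {f, g, h, i} — both open, so U is clopen.
  U = {f}, X ∖ U = {g, h, i} — both open, so U is clopen.
  U = {i}, X ∖ U = {f, g, h} — both open, so U is clopen.
  U = {f, i}, X ∖ U = {g, h} — both open, so U is clopen.
  U = {g, h}, X ∖ U = {f, i} — both open, so U is clopen.
  U = {f, g, h}, X ∖ U = {i} — both open, so U is clopen.
  U = {g, h, i}, X ∖ U = {f} — both open, so U is clopen.
  U = {f, g, h, i}, X ∖ U = ∅ — both open, so U is clopen.
Nontrivial clopen(s) exist: e.g. {f}. So (X, τ) is disconnected.
Compute connected components by grouping points that agree on all clopens:
  component: {f}
  component: {i}
  component: {g, h}


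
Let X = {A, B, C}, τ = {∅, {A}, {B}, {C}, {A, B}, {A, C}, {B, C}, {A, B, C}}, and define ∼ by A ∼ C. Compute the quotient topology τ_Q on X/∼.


X/∼ = {[A=C], [B]}; |τ_Q| = 4.

Equivalence classes: [A=C], [B].
Quotient map π: X → X/∼ sends A ↦ [A=C], B ↦ [B], C ↦ [A=C].
For each subset V ⊆ X/∼, compute π^{-1}(V) ⊆ X and check whether π^{-1}(V) ∈ τ. V is open in τ_Q iff π^{-1}(V) ∈ τ.
  V = {}: π^{-1}(V) = ∅ ∈ τ ✓.
  V = {[A=C]}: π^{-1}(V) = {A, C} ∈ τ ✓.
  V = {[B]}: π^{-1}(V) = {B} ∈ τ ✓.
  V = {[A=C], [B]}: π^{-1}(V) = {A, B, C} ∈ τ ✓.
Open sets in the quotient: τ_Q = {{}, {[A=C]}, {[B]}, {[A=C], [B]}} (4 elements).


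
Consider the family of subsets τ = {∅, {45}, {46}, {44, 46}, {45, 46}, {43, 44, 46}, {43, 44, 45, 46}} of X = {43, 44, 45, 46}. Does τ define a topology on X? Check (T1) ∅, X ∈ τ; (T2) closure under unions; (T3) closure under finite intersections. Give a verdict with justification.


τ is NOT a topology on X.

Axiom (T1): ∅ ∈ τ? Yes; X ∈ τ? Yes.
Axiom (T2/T3): check pairwise unions and intersections of members of τ.
Counterexample for (T2): {45} ∪ {44, 46} = {44, 45, 46} ∉ τ. Therefore τ is NOT a topology.


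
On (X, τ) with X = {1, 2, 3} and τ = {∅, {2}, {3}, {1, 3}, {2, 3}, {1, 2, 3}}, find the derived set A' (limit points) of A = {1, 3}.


A' = {1}

For each x ∈ X, list the open sets U ∈ τ with x ∈ U, then check whether U ∩ (A ∖ {x}) ≠ ∅ for every such U.
  x = 1: opens ∋ x are {1, 3}, {1, 2, 3}; each meets A ∖ {1}, so x IS a limit point.
  x = 2: open {2} ∋ x has {2} ∩ (A ∖ {2}) = ∅, so x is NOT a limit point.
  x = 3: open {3} ∋ x has {3} ∩ (A ∖ {3}) = ∅, so x is NOT a limit point.
Collecting: A' = {1}.


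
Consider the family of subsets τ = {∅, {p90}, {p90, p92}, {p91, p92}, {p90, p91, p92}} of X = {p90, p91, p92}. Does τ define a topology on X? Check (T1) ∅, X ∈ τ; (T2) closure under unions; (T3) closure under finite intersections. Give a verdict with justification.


τ is NOT a topology on X.

Axiom (T1): ∅ ∈ τ? Yes; X ∈ τ? Yes.
Axiom (T2/T3): check pairwise unions and intersections of members of τ.
Counterexample for (T3): {p90, p92} ∩ {p91, p92} = {p92} ∉ τ. Therefore τ is NOT a topology.


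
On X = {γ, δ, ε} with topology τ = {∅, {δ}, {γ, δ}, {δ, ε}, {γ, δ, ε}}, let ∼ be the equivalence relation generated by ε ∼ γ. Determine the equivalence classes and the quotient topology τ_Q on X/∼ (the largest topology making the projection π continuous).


X/∼ = {[γ=ε], [δ]}; |τ_Q| = 3.

Equivalence classes: [γ=ε], [δ].
Quotient map π: X → X/∼ sends γ ↦ [γ=ε], δ ↦ [δ], ε ↦ [γ=ε].
For each subset V ⊆ X/∼, compute π^{-1}(V) ⊆ X and check whether π^{-1}(V) ∈ τ. V is open in τ_Q iff π^{-1}(V) ∈ τ.
  V = {}: π^{-1}(V) = ∅ ∈ τ ✓.
  V = {[γ=ε]}: π^{-1}(V) = {γ, ε} ∉ τ ✗.
  V = {[δ]}: π^{-1}(V) = {δ} ∈ τ ✓.
  V = {[γ=ε], [δ]}: π^{-1}(V) = {γ, δ, ε} ∈ τ ✓.
Open sets in the quotient: τ_Q = {{}, {[δ]}, {[γ=ε], [δ]}} (3 elements).


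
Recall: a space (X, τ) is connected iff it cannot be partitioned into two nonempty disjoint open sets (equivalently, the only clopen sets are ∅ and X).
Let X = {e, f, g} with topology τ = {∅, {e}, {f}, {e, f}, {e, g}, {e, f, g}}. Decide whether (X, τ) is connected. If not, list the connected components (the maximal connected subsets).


(X, τ) is disconnected; components = [{f}, {e, g}].

Find clopen sets (U ∈ τ with X ∖ U ∈ τ):
  U = ∅, X ∖ U = {e, f, g} — both open, so U is clopen.
  U = {f}, X ∖ U = {e, g} — both open, so U is clopen.
  U = {e, g}, X ∖ U = {f} — both open, so U is clopen.
  U = {e, f, g}, X ∖ U = ∅ — both open, so U is clopen.
Nontrivial clopen(s) exist: e.g. {f}. So (X, τ) is disconnected.
Compute connected components by grouping points that agree on all clopens:
  component: {f}
  component: {e, g}
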